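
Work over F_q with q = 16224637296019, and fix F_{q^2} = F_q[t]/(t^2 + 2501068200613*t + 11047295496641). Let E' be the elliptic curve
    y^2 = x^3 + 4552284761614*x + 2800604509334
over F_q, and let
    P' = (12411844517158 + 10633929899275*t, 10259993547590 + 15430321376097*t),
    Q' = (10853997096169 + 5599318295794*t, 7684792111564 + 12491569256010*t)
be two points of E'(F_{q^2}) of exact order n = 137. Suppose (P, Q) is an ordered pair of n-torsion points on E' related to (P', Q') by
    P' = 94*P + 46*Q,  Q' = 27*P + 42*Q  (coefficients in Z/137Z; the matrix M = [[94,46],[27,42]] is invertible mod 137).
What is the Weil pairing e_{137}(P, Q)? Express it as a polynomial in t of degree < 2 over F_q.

7807644679047 + 13823504884559*t

e_{137}(aP+bQ,cP+dQ) = e_{137}(P,Q)^(ad-bc); with (a,b,c,d)=(94,46,27,42) this gives the det-137 law.
94*42 - 46*27 = 2706; reduced mod 137: det = 103, inverse 4.
Double-and-add over 10001001: 8-1 doublings, 3-1 additions; each step l_{T,T}/v_{2T} or l_{T,P'}/v at Q'+S for random S.
e_{137}(P',Q') = 16169512192503 + 265828518399*t.
Finally e_{137}(P,Q) = 7807644679047 + 13823504884559*t.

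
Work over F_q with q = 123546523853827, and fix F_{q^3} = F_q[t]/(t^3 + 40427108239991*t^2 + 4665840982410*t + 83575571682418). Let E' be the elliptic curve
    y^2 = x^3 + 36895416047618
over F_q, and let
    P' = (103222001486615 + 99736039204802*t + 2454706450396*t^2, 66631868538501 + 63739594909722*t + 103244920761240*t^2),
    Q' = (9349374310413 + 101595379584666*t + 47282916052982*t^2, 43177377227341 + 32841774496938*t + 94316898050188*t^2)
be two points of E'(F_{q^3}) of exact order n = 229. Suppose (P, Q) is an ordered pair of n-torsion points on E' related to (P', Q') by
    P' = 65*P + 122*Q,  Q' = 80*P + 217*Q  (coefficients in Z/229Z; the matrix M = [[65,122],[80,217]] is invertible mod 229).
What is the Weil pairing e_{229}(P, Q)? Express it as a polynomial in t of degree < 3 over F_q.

111986030299648 + 99792824871141*t + 21654158167140*t^2

e_{229}(aP+bQ,cP+dQ) = e_{229}(P,Q)^(ad-bc); with (a,b,c,d)=(65,122,80,217) this gives the det-229 law.
Inverting 223 mod 229: 38. Thus e_{229}(P,Q) = e(P',Q')^{38}.
Run Miller on y^2=x^3+36895416047618 over F_{123546523853827}: ladder 11100101 (8 bits); e = f_P(D_Q)/f_Q(D_P).
So e_{229}(P',Q') = 70959554731197 + 9840563969380*t + 116202473151107*t^2.
e_{229}(P,Q) = (70959554731197 + 9840563969380*t + 116202473151107*t^2)^{38} = 111986030299648 + 99792824871141*t + 21654158167140*t^2.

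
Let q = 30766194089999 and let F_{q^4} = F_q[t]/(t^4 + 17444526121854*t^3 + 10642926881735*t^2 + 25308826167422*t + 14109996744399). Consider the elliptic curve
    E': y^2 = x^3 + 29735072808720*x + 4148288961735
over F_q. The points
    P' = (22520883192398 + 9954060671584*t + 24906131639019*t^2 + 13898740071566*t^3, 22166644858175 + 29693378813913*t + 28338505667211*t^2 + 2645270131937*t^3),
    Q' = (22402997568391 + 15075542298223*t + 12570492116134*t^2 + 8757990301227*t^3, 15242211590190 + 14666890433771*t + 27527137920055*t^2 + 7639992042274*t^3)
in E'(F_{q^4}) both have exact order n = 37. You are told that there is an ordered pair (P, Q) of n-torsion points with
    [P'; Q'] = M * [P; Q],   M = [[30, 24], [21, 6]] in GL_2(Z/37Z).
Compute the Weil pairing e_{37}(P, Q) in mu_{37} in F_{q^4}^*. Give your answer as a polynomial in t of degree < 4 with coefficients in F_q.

e_{37} is bilinear + alternating on E[37], so e_{37}(30*P + 24*Q, 21*P + 6*Q) = e_{37}(P,Q)^(30*6-24*21).
So e_{37}(P,Q) = e_{37}(P',Q')^{33}, since 9*33 = 1 mod 37.
Run Miller on y^2=x^3+29735072808720*x+4148288961735 over F_{30766194089999}: ladder 100101 (6 bits); e = f_P(D_Q)/f_Q(D_P).
So e_{37}(P',Q') = 1346126991347 + 24909751047142*t + 9656787515249*t^2 + 14139724639483*t^3.
Thus e_{37}(P,Q) = 18005889117510 + 19168628097023*t + 21343325033208*t^2 + 9986268684936*t^3.

18005889117510 + 19168628097023*t + 21343325033208*t^2 + 9986268684936*t^3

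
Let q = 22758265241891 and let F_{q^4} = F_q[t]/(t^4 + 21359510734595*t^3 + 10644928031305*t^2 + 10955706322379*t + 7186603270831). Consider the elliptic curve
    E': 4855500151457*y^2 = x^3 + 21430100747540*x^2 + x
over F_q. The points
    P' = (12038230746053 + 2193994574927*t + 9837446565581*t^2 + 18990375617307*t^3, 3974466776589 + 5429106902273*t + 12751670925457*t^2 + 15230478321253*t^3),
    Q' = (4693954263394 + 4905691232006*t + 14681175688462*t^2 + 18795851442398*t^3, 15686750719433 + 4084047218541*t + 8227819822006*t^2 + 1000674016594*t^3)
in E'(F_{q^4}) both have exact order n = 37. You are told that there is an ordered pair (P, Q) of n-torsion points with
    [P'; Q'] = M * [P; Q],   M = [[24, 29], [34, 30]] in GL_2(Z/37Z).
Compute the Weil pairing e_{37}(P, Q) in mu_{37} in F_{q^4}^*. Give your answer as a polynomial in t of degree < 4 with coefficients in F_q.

7871109901774 + 20084800544999*t + 482075065630*t^2 + 8514549050284*t^3

e_{37} is bilinear + alternating on E[37], so e_{37}(24*P + 29*Q, 34*P + 30*Q) = e_{37}(P,Q)^(24*30-29*34).
24*30 - 29*34 = -266; reduced mod 37: det = 30, inverse 21.
Set x_W=5564081232829*u+18180583713329, y_W=5564081232829*v; then E': y_W^2=x_W^3+9533769781162*x_W+14660728137439.
Build f_{37,P'} and f_{37,Q'} via the 6-bit ladder of 37=100101_2; evaluate at shifted divisors; quotient in F_{22758265241891^4}.
Result: e(P',Q') = 21026894968134 + 19458057389977*t + 472882960853*t^2 + 7542164069479*t^3.
Thus e_{37}(P,Q) = 7871109901774 + 20084800544999*t + 482075065630*t^2 + 8514549050284*t^3.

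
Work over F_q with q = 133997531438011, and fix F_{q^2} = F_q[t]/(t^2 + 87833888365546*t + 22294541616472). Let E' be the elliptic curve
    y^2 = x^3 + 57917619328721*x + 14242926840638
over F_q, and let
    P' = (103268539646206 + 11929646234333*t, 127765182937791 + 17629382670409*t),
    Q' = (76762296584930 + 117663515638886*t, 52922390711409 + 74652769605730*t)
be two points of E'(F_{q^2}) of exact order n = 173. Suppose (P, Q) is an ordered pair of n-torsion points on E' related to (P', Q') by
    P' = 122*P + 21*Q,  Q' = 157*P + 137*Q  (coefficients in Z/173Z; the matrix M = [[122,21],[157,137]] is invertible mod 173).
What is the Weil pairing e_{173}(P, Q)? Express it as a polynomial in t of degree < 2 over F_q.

12864605634187 + 68018431602523*t

Since e_{173}(P,P)=e_{173}(Q,Q)=1 and e_{173}(Q,P)=e_{173}(P,Q)^{-1}, expanding e_{173}(122*P + 21*Q,157*P + 137*Q) leaves e(P,Q)^det(M).
Hence e(P,Q) = e(P',Q')^{164} where 164 = 96^{-1} mod 173.
n = 173 = (10101101)_2 (8 bits, wt 5); accumulate f_{173,P'}(Q'+S)/f_{173,P'}(S) along the 7-step ladder.
Result: e(P',Q') = 903587963637 + 65687183943440*t.
Finally e_{173}(P,Q) = 12864605634187 + 68018431602523*t.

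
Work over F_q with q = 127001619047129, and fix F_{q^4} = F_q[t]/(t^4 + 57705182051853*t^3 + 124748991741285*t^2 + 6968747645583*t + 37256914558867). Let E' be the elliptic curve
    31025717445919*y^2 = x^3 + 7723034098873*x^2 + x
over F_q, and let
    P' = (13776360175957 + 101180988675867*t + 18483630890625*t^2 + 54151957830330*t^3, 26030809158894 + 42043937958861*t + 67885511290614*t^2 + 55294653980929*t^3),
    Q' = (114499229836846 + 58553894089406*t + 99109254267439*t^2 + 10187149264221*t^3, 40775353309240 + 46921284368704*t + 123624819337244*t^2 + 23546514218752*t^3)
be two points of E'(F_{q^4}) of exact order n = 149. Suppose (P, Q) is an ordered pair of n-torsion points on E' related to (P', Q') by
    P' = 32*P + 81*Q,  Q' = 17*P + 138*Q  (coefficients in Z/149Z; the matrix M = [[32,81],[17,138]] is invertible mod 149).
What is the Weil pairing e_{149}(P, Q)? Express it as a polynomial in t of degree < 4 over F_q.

54812123260310 + 24887969647776*t + 78802967849815*t^2 + 21145473086775*t^3

Under M = [[32,81],[17,138]] in GL_2(Z/149), e_{149}(P',Q') = e_{149}(P,Q)^(32*138-81*17 mod 149).
det(M) mod 149 = 59; its inverse in (Z/149)^* is 48 (check: 59*48 mod 149 = 1).
Montgomery->Weierstrass: x_W = 17363121059037*x+77007719373974, y_W=17363121059037*y on F_{127001619047129}; lands on y^2=x^3+85872551007642*x+45635341289748.
n = 149 = (10010101)_2 (8 bits, wt 4); accumulate f_{149,P'}(Q'+S)/f_{149,P'}(S) along the 7-step ladder.
The quotient is 62656702622290 + 56683814496797*t + 113039319075485*t^2 + 54408663737368*t^3.
Hence e(P,Q) = 54812123260310 + 24887969647776*t + 78802967849815*t^2 + 21145473086775*t^3 in F_{127001619047129^4}^*.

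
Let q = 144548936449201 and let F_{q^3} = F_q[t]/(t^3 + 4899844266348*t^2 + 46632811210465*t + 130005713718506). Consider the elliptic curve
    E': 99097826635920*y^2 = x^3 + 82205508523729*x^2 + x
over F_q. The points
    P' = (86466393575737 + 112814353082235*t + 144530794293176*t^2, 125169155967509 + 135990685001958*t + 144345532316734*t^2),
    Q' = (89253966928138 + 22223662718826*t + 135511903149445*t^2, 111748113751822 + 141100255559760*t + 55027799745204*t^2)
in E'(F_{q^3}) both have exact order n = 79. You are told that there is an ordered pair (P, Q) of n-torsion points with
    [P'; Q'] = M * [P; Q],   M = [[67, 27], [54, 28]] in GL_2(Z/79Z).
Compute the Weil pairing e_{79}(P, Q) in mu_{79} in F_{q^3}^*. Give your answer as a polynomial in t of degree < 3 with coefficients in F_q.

Alternating bilinearity on E[79] (values in mu_{79} in F_{144548936449201^3}) gives e(P',Q') = e(P,Q)^det(M).
det M = 67*28 - 27*54 = 418 = 23 (mod 79); 23^{-1} = 55 (mod 79).
Montgomery->Weierstrass: x_W = 3800178495516*x+92456807650832, y_W=3800178495516*y on F_{144548936449201}; lands on y^2=x^3+116947694965904*x+71793436150917.
Run Miller on y^2=x^3+116947694965904*x+71793436150917 over F_{144548936449201}: ladder 1001111 (7 bits); e = f_P(D_Q)/f_Q(D_P).
f_P(D_Q)/f_Q(D_P) = 144196875724377 + 62533801337296*t + 29908882886786*t^2.
Hence e(P,Q) = 88422661801231 + 54774267829667*t + 141162711107880*t^2 in F_{144548936449201^3}^*.

88422661801231 + 54774267829667*t + 141162711107880*t^2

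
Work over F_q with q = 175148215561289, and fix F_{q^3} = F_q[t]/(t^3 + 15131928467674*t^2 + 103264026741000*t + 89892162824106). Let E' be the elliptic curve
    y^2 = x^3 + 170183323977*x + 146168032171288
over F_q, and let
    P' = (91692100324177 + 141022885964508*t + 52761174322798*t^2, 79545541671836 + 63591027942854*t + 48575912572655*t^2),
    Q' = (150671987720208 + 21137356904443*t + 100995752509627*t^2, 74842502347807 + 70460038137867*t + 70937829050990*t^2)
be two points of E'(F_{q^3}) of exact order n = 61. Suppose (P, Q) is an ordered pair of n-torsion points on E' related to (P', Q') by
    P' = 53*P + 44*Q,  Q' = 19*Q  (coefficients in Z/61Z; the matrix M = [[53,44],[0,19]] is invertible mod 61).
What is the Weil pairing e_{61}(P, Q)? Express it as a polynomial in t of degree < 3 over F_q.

Alternating bilinearity on E[61] (values in mu_{61} in F_{175148215561289^3}) gives e(P',Q') = e(P,Q)^det(M).
So e_{61}(P,Q) = e_{61}(P',Q')^{2}, since 31*2 = 1 mod 61.
Double-and-add over 111101: 6-1 doublings, 5-1 additions; each step l_{T,T}/v_{2T} or l_{T,P'}/v at Q'+S for random S.
So e_{61}(P',Q') = 2141986564950 + 107126167048216*t + 91268235550951*t^2.
Thus e_{61}(P,Q) = 97413525944863 + 99298546657045*t + 142306275287801*t^2.

97413525944863 + 99298546657045*t + 142306275287801*t^2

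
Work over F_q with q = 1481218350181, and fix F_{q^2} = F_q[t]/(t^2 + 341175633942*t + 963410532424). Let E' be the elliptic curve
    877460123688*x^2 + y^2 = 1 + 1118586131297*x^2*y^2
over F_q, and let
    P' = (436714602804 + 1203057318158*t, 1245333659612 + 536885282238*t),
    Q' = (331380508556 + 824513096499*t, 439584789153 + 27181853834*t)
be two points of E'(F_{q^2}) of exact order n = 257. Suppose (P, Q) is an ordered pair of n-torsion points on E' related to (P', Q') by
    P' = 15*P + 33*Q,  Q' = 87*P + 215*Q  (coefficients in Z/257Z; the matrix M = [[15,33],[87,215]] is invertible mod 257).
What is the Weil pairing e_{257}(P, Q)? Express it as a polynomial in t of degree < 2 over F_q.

943807805416 + 489854238202*t

Under M = [[15,33],[87,215]] in GL_2(Z/257), e_{257}(P',Q') = e_{257}(P,Q)^(15*215-33*87 mod 257).
Inverting 97 mod 257: 53. Thus e_{257}(P,Q) = e(P',Q')^{53}.
Map (x,y)_Ed via u=(1+y)/(1-y), v=(1+y)/((1-y)x) to Montgomery A=583064142163,B=852026617145; then to (a',b')=(577378589443,1109172415617).
Build f_{257,P'} and f_{257,Q'} via the 9-bit ladder of 257=100000001_2; evaluate at shifted divisors; quotient in F_{1481218350181^2}.
Miller gives e_{257}(P',Q') = 1080030836856 + 974678242156*t in F_{1481218350181^2}.
Raise to 53: e(P,Q) = 943807805416 + 489854238202*t in mu_{257}.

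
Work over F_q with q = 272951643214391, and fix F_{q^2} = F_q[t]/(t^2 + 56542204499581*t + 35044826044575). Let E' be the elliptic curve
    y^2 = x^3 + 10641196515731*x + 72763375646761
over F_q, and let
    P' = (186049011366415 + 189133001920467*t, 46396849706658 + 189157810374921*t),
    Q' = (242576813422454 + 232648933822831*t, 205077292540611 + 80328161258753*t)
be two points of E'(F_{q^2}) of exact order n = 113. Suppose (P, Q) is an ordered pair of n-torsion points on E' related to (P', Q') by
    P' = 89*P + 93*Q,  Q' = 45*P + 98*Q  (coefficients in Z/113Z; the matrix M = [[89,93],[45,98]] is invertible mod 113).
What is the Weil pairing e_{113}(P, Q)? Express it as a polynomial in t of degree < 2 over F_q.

7772411313987 + 60157383818912*t

Under M = [[89,93],[45,98]] in GL_2(Z/113), e_{113}(P',Q') = e_{113}(P,Q)^(89*98-93*45 mod 113).
det(M) mod 113 = 17; its inverse in (Z/113)^* is 20 (check: 17*20 mod 113 = 1).
n = 113 = (1110001)_2 (7 bits, wt 4); accumulate f_{113,P'}(Q'+S)/f_{113,P'}(S) along the 6-step ladder.
e_{113}(P',Q') = 63673555629477 + 248406584975632*t.
(63673555629477 + 248406584975632*t)^{20} mod (272951643214391,f) = 7772411313987 + 60157383818912*t.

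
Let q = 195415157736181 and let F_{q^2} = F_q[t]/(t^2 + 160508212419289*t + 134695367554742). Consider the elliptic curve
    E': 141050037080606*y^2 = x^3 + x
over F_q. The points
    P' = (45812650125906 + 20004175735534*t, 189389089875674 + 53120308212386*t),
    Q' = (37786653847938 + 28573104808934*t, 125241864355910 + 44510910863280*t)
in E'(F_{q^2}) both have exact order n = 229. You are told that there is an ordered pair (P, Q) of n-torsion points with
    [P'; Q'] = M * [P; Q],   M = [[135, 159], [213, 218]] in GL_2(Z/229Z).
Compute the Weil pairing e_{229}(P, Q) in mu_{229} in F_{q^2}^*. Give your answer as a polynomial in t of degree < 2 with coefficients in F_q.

Under M = [[135,159],[213,218]] in GL_2(Z/229), e_{229}(P',Q') = e_{229}(P,Q)^(135*218-159*213 mod 229).
det(M) mod 229 = 143; its inverse in (Z/229)^* is 221 (check: 143*221 mod 229 = 1).
Montgomery->Weierstrass: x_W = 75021779010549*x, y_W=75021779010549*y on F_{195415157736181}; lands on y^2=x^3+79217318893973*x.
Run Miller on y^2=x^3+79217318893973*x over F_{195415157736181}: ladder 11100101 (8 bits); e = f_P(D_Q)/f_Q(D_P).
f_P(D_Q)/f_Q(D_P) = 120903612197254 + 58639051323822*t.
e_{229}(P,Q) = (120903612197254 + 58639051323822*t)^{221} = 143383547533130 + 106675261588593*t.

143383547533130 + 106675261588593*t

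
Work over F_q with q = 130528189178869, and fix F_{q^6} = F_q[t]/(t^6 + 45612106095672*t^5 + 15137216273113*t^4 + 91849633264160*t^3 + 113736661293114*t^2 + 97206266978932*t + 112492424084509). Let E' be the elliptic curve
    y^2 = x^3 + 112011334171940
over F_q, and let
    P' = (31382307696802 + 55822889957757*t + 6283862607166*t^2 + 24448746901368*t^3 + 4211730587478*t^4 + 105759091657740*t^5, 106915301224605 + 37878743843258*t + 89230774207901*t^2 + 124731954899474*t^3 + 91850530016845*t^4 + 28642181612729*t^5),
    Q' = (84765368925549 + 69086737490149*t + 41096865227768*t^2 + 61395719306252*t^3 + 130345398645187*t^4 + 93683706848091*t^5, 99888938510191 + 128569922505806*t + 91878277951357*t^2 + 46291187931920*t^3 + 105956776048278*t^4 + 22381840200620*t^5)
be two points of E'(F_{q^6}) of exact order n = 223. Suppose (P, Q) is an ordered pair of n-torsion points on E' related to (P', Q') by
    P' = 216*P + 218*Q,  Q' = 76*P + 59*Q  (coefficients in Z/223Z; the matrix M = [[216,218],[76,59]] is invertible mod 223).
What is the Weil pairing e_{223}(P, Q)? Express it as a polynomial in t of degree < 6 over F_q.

62515921477228 + 103787528016286*t + 124629595375858*t^2 + 119906664965411*t^3 + 111802877199459*t^4 + 70248054696413*t^5

e_{223} is bilinear + alternating on E[223], so e_{223}(216*P + 218*Q, 76*P + 59*Q) = e_{223}(P,Q)^(216*59-218*76).
Hence e(P,Q) = e(P',Q')^{27} where 27 = 190^{-1} mod 223.
Miller loop for e_{223} over F_{130528189178869^6}: bits of 223 = 11011111; 7 double steps + 6 add steps, l/v at each.
Result: e(P',Q') = 13331773826570 + 121072787375776*t + 36168373405133*t^2 + 121593394531128*t^3 + 115608543181942*t^4 + 44581616839531*t^5.
(13331773826570 + 121072787375776*t + 36168373405133*t^2 + 121593394531128*t^3 + 115608543181942*t^4 + 44581616839531*t^5)^{27} mod (130528189178869,f) = 62515921477228 + 103787528016286*t + 124629595375858*t^2 + 119906664965411*t^3 + 111802877199459*t^4 + 70248054696413*t^5.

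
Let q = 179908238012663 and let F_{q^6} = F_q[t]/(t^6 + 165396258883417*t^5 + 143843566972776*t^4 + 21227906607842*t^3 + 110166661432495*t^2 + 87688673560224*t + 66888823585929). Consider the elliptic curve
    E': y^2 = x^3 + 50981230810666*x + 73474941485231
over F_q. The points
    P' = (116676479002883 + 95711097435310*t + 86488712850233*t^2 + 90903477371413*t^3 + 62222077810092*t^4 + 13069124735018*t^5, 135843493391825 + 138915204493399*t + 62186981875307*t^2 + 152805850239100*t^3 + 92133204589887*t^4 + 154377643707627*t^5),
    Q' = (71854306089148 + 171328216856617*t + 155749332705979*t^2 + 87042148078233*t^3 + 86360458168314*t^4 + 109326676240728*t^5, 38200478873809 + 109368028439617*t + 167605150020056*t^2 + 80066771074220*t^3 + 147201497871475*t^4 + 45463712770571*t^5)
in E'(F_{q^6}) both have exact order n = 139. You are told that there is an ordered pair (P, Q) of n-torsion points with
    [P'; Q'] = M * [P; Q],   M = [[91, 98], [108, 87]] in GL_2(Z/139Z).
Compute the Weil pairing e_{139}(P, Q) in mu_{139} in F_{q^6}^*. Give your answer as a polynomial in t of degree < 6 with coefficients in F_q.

74232600043986 + 60637498407575*t + 67425686568572*t^2 + 44572970686945*t^3 + 150034642217883*t^4 + 89701590178901*t^5

The 139-Weil pairing on E[139] over F_{179908238012663} is alternating-bilinear: e_{139}(P',Q') = e_{139}(P,Q)^det(M).
So e_{139}(P,Q) = e_{139}(P',Q')^{16}, since 113*16 = 1 mod 139.
Miller loop for e_{139} over F_{179908238012663^6}: bits of 139 = 10001011; 7 double steps + 3 add steps, l/v at each.
So e_{139}(P',Q') = 121758334892506 + 153572544784274*t + 68729800445067*t^2 + 7842910090525*t^3 + 87330077667682*t^4 + 178256942182828*t^5.
Raise to 16: e(P,Q) = 74232600043986 + 60637498407575*t + 67425686568572*t^2 + 44572970686945*t^3 + 150034642217883*t^4 + 89701590178901*t^5 in mu_{139}.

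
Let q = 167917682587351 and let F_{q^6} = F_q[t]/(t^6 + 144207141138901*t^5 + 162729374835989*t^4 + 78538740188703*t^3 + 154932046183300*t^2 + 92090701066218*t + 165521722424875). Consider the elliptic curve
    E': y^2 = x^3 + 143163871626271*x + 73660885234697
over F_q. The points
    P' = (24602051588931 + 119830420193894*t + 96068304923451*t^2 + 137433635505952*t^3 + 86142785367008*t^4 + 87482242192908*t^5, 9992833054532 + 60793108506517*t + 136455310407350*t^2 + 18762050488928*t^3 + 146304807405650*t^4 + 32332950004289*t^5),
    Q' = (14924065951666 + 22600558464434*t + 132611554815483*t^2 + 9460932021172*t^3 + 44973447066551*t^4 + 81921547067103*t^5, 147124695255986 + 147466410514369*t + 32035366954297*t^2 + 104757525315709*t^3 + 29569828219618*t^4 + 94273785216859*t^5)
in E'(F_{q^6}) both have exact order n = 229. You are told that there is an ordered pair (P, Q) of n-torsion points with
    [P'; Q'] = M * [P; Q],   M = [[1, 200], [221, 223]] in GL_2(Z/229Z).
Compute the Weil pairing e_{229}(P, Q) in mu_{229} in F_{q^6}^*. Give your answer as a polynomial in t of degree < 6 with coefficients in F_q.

84170853737750 + 32687162328331*t + 42520663864439*t^2 + 125281862511606*t^3 + 167492829883158*t^4 + 38644555777740*t^5

e_{229} is bilinear + alternating on E[229], so e_{229}(1*P + 200*Q, 221*P + 223*Q) = e_{229}(P,Q)^(1*223-200*221).
det(M) mod 229 = 220; its inverse in (Z/229)^* is 178 (check: 220*178 mod 229 = 1).
Miller loop for e_{229} over F_{167917682587351^6}: bits of 229 = 11100101; 7 double steps + 4 add steps, l/v at each.
f_P(D_Q)/f_Q(D_P) = 156789232181385 + 137537787400330*t + 78869620889218*t^2 + 138353757487642*t^3 + 17395484300480*t^4 + 96327206078955*t^5.
e_{229}(P,Q) = (156789232181385 + 137537787400330*t + 78869620889218*t^2 + 138353757487642*t^3 + 17395484300480*t^4 + 96327206078955*t^5)^{178} = 84170853737750 + 32687162328331*t + 42520663864439*t^2 + 125281862511606*t^3 + 167492829883158*t^4 + 38644555777740*t^5.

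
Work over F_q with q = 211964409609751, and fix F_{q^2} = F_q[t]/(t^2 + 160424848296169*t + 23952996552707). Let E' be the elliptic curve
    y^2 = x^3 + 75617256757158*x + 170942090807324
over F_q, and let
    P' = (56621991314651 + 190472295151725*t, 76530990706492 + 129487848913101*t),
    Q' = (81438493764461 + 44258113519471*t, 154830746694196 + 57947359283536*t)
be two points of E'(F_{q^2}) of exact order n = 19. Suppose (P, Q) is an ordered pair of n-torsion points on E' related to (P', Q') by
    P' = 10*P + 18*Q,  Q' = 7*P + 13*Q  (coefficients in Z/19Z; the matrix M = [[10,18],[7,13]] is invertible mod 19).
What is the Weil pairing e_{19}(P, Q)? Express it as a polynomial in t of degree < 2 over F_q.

e_{19} is bilinear + alternating on E[19], so e_{19}(10*P + 18*Q, 7*P + 13*Q) = e_{19}(P,Q)^(10*13-18*7).
Inverting 4 mod 19: 5. Thus e_{19}(P,Q) = e(P',Q')^{5}.
Miller loop for e_{19} over F_{211964409609751^2}: bits of 19 = 10011; 4 double steps + 2 add steps, l/v at each.
So e_{19}(P',Q') = 123409757498795 + 82388716037606*t.
Thus e_{19}(P,Q) = 54487484523828 + 149175577756716*t.

54487484523828 + 149175577756716*t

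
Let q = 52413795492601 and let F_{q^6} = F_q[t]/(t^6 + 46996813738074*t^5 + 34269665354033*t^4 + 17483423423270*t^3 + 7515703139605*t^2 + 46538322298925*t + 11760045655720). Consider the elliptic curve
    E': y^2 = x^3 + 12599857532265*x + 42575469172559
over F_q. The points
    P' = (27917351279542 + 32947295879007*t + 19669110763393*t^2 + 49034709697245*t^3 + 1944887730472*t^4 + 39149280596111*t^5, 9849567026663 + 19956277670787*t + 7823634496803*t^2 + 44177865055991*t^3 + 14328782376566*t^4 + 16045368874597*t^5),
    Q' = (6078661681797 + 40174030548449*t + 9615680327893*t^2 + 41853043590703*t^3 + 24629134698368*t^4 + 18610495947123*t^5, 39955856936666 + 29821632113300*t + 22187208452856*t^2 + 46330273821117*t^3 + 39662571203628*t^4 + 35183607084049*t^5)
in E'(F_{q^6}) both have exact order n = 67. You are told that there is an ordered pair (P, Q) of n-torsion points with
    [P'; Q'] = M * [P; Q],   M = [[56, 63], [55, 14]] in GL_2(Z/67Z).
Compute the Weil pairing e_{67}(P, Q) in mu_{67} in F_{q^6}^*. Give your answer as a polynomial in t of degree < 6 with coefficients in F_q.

46084609266747 + 6256416349632*t + 38402979674981*t^2 + 8533761069860*t^3 + 10667785914681*t^4 + 25149629175158*t^5

Under M = [[56,63],[55,14]] in GL_2(Z/67), e_{67}(P',Q') = e_{67}(P,Q)^(56*14-63*55 mod 67).
det M = 56*14 - 63*55 = -2681 = 66 (mod 67); 66^{-1} = 66 (mod 67).
Build f_{67,P'} and f_{67,Q'} via the 7-bit ladder of 67=1000011_2; evaluate at shifted divisors; quotient in F_{52413795492601^6}.
The quotient is 30334986747297 + 48483232053*t + 52151730173547*t^2 + 14325636448205*t^3 + 19540832719390*t^4 + 48243758056594*t^5.
Finally e_{67}(P,Q) = 46084609266747 + 6256416349632*t + 38402979674981*t^2 + 8533761069860*t^3 + 10667785914681*t^4 + 25149629175158*t^5.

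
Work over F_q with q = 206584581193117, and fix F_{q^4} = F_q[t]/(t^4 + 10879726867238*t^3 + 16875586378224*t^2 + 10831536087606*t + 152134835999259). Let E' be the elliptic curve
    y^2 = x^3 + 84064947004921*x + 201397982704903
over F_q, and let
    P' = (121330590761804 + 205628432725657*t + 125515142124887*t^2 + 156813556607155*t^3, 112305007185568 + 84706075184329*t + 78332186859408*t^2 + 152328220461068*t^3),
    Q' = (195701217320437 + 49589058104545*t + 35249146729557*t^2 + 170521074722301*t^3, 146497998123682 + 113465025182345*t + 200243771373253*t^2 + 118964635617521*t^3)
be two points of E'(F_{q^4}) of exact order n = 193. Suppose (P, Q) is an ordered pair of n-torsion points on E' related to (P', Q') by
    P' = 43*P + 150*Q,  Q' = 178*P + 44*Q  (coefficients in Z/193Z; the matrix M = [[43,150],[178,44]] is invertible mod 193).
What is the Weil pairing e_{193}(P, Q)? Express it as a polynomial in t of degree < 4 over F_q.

Since e_{193}(P,P)=e_{193}(Q,Q)=1 and e_{193}(Q,P)=e_{193}(P,Q)^{-1}, expanding e_{193}(43*P + 150*Q,178*P + 44*Q) leaves e(P,Q)^det(M).
Inverting 89 mod 193: 180. Thus e_{193}(P,Q) = e(P',Q')^{180}.
8-bit Miller (11000001) on E'/F_{206584581193117} with a'=84064947004921, b'=201397982704903: accumulate tangent/chord ratios at Q'+S and P'+S'.
f_P(D_Q)/f_Q(D_P) = 41950553641635 + 71283144414019*t + 77010916318543*t^2 + 104833651058100*t^3.
Thus e_{193}(P,Q) = 172216510377313 + 149009082595580*t + 18172813164478*t^2 + 40852852133459*t^3.

172216510377313 + 149009082595580*t + 18172813164478*t^2 + 40852852133459*t^3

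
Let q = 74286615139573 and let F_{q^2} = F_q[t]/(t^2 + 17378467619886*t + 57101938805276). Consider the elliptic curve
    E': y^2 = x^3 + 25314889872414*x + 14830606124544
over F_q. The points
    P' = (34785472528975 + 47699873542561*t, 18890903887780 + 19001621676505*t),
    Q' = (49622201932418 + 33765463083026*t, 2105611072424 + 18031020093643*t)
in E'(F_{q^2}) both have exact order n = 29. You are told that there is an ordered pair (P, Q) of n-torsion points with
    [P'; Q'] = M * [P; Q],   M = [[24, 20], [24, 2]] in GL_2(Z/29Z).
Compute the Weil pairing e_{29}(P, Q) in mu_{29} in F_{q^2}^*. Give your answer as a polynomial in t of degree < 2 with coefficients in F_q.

69037097807629 + 39873759090448*t

e_{29} is bilinear + alternating on E[29], so e_{29}(24*P + 20*Q, 24*P + 2*Q) = e_{29}(P,Q)^(24*2-20*24).
Inverting 3 mod 29: 10. Thus e_{29}(P,Q) = e(P',Q')^{10}.
Double-and-add over 11101: 5-1 doublings, 4-1 additions; each step l_{T,T}/v_{2T} or l_{T,P'}/v at Q'+S for random S.
Miller gives e_{29}(P',Q') = 48362456560942 + 52013991656733*t in F_{74286615139573^2}.
Hence e(P,Q) = 69037097807629 + 39873759090448*t in F_{74286615139573^2}^*.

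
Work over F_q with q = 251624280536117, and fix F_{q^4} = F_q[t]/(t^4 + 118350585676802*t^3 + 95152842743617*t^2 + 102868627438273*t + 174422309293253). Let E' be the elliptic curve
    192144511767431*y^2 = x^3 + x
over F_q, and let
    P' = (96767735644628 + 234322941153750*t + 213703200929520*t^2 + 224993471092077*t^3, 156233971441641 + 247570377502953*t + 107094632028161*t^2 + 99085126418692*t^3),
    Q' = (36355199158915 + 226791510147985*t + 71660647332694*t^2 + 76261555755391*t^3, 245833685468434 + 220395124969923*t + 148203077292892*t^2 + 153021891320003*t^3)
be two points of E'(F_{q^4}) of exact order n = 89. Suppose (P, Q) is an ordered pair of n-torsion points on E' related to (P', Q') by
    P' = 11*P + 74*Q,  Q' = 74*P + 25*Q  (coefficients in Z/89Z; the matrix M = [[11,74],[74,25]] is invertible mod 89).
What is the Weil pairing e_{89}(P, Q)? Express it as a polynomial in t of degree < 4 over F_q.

28087563089419 + 96725028831805*t + 11965252360365*t^2 + 7833642187368*t^3

e_{89} is bilinear + alternating on E[89], so e_{89}(11*P + 74*Q, 74*P + 25*Q) = e_{89}(P,Q)^(11*25-74*74).
So e_{89}(P,Q) = e_{89}(P',Q')^{73}, since 50*73 = 1 mod 89.
Montgomery->Weierstrass: x_W = 64059537997482*x, y_W=64059537997482*y on F_{251624280536117}; lands on y^2=x^3+228731007085771*x.
Run Miller on y^2=x^3+228731007085771*x over F_{251624280536117}: ladder 1011001 (7 bits); e = f_P(D_Q)/f_Q(D_P).
The quotient is 106249501685498 + 102610601196348*t + 178103284794985*t^2 + 215713811333018*t^3.
Hence e(P,Q) = 28087563089419 + 96725028831805*t + 11965252360365*t^2 + 7833642187368*t^3 in F_{251624280536117^4}^*.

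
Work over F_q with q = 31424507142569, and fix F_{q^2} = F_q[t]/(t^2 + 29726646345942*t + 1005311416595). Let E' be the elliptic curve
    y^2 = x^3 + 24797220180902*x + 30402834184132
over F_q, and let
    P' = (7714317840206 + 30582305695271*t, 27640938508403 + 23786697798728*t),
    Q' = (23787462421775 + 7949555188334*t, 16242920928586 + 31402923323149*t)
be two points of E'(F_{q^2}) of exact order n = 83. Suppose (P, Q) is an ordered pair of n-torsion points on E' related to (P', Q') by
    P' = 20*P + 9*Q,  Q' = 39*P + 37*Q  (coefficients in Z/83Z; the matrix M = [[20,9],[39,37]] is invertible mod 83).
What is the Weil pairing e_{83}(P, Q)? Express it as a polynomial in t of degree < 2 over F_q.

9097700940125 + 3978979847370*t

Under M = [[20,9],[39,37]] in GL_2(Z/83), e_{83}(P',Q') = e_{83}(P,Q)^(20*37-9*39 mod 83).
det M = 20*37 - 9*39 = 389 = 57 (mod 83); 57^{-1} = 67 (mod 83).
Miller loop for e_{83} over F_{31424507142569^2}: bits of 83 = 1010011; 6 double steps + 3 add steps, l/v at each.
e_{83}(P',Q') = 25662173194824 + 6844621563320*t.
Thus e_{83}(P,Q) = 9097700940125 + 3978979847370*t.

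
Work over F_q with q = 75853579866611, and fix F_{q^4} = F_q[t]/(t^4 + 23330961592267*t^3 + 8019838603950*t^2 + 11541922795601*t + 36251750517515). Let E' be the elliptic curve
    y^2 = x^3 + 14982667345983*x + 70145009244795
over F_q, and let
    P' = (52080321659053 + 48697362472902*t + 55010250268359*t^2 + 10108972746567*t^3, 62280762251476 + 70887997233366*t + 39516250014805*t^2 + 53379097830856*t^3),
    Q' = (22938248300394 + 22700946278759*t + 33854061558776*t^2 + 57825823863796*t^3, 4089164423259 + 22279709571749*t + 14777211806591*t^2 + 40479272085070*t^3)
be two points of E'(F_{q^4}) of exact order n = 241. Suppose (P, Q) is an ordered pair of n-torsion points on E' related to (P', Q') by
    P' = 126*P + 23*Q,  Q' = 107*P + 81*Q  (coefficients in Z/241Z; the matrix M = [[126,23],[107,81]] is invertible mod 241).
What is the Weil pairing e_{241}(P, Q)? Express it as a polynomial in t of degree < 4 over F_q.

57887204596214 + 33308693838486*t + 68531117373207*t^2 + 1125457233483*t^3

Alternating bilinearity on E[241] (values in mu_{241} in F_{75853579866611^4}) gives e(P',Q') = e(P,Q)^det(M).
126*81 - 23*107 = 7745; reduced mod 241: det = 33, inverse 168.
n = 241 = (11110001)_2 (8 bits, wt 5); accumulate f_{241,P'}(Q'+S)/f_{241,P'}(S) along the 7-step ladder.
e_{241}(P',Q') = 6784768840549 + 26907803146131*t + 53822384881221*t^2 + 11688563058710*t^3.
Hence e(P,Q) = 57887204596214 + 33308693838486*t + 68531117373207*t^2 + 1125457233483*t^3 in F_{75853579866611^4}^*.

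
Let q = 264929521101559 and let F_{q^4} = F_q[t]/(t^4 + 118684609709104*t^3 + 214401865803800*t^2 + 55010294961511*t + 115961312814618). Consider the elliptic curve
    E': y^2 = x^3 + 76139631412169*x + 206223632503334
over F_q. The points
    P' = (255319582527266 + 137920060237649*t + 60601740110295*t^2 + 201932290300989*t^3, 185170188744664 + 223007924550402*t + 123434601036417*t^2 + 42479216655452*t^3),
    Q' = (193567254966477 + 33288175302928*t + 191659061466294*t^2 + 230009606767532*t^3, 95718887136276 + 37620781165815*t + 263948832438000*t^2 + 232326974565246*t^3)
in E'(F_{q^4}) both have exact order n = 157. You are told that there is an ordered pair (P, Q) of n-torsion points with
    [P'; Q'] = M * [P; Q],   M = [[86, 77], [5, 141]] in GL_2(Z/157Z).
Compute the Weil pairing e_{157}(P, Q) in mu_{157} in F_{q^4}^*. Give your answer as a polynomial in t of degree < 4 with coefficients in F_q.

e_{157}(aP+bQ,cP+dQ) = e_{157}(P,Q)^(ad-bc); with (a,b,c,d)=(86,77,5,141) this gives the det-157 law.
det M = 86*141 - 77*5 = 11741 = 123 (mod 157); 123^{-1} = 60 (mod 157).
Miller loop for e_{157} over F_{264929521101559^4}: bits of 157 = 10011101; 7 double steps + 4 add steps, l/v at each.
e_{157}(P',Q') = 79877948935829 + 40733713915680*t + 19316365285477*t^2 + 75282260117983*t^3.
Thus e_{157}(P,Q) = 7322025180244 + 163768815974501*t + 104672485354664*t^2 + 133350886477253*t^3.

7322025180244 + 163768815974501*t + 104672485354664*t^2 + 133350886477253*t^3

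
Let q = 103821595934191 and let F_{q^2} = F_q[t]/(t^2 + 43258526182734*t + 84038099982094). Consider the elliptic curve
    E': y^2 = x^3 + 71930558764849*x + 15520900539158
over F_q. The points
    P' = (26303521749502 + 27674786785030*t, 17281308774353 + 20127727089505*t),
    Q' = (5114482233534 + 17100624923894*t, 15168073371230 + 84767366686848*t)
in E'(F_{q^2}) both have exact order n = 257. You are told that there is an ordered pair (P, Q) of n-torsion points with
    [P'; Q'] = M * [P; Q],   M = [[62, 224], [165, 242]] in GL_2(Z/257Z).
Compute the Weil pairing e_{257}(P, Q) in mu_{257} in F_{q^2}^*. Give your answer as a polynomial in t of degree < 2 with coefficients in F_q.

100235931418628 + 21567692863174*t

e_{257}(aP+bQ,cP+dQ) = e_{257}(P,Q)^(ad-bc); with (a,b,c,d)=(62,224,165,242) this gives the det-257 law.
62*242 - 224*165 = -21956; reduced mod 257: det = 146, inverse 213.
Double-and-add over 100000001: 9-1 doublings, 2-1 additions; each step l_{T,T}/v_{2T} or l_{T,P'}/v at Q'+S for random S.
e_{257}(P',Q') = 80642456297608 + 24397182611598*t.
Thus e_{257}(P,Q) = 100235931418628 + 21567692863174*t.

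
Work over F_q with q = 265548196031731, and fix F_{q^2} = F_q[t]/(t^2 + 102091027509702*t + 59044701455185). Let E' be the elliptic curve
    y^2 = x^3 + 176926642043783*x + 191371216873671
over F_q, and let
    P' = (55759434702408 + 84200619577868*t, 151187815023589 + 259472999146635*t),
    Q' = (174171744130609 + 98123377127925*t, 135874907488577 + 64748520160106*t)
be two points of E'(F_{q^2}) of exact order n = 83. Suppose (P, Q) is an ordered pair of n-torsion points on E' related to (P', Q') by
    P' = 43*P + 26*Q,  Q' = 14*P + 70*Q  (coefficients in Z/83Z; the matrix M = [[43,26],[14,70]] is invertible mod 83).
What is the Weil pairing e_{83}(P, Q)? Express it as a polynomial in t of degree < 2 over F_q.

The 83-Weil pairing on E[83] over F_{265548196031731} is alternating-bilinear: e_{83}(P',Q') = e_{83}(P,Q)^det(M).
Inverting 73 mod 83: 58. Thus e_{83}(P,Q) = e(P',Q')^{58}.
7-bit Miller (1010011) on E'/F_{265548196031731} with a'=176926642043783, b'=191371216873671: accumulate tangent/chord ratios at Q'+S and P'+S'.
So e_{83}(P',Q') = 134069215054272 + 223090753222962*t.
e_{83}(P,Q) = (134069215054272 + 223090753222962*t)^{58} = 134701091241759 + 172603443336202*t.

134701091241759 + 172603443336202*t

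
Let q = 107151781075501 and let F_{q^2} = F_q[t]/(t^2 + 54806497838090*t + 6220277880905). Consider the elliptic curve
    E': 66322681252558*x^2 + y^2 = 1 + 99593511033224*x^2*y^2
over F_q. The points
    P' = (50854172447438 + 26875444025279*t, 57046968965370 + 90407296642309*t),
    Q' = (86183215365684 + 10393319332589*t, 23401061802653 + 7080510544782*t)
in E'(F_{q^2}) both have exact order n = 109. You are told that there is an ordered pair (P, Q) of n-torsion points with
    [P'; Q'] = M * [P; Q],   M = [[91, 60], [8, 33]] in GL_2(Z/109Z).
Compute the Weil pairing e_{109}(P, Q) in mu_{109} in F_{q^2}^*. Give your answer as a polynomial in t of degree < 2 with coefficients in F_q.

e_{109} is bilinear + alternating on E[109], so e_{109}(91*P + 60*Q, 8*P + 33*Q) = e_{109}(P,Q)^(91*33-60*8).
Inverting 16 mod 109: 75. Thus e_{109}(P,Q) = e(P',Q')^{75}.
Edwards->Montgomery: u=(1+y)/(1-y), v=u/x -> 57791757552340v^2=u^3+29607383663288u^2+u; then x_W=45258183092584u+27652698714297: y^2=x^3+33504074053614.
7-bit Miller (1101101) on E'/F_{107151781075501} with a'=0, b'=33504074053614: accumulate tangent/chord ratios at Q'+S and P'+S'.
So e_{109}(P',Q') = 89185598530363 + 107085707110031*t.
Hence e(P,Q) = 105664632385086 + 29434945720518*t in F_{107151781075501^2}^*.

105664632385086 + 29434945720518*t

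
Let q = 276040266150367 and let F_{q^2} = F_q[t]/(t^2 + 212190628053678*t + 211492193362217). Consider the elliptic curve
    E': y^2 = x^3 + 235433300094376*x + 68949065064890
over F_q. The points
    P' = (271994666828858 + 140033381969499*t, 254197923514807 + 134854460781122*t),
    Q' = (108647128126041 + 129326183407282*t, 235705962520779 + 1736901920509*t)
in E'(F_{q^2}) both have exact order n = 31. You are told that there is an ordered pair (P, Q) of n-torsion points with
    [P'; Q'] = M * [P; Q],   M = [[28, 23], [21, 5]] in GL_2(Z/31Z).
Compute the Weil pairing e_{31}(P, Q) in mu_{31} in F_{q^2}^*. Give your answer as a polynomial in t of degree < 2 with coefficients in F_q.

215506688269044 + 146755075826750*t

The 31-Weil pairing on E[31] over F_{276040266150367} is alternating-bilinear: e_{31}(P',Q') = e_{31}(P,Q)^det(M).
28*5 - 23*21 = -343; reduced mod 31: det = 29, inverse 15.
Miller loop for e_{31} over F_{276040266150367^2}: bits of 31 = 11111; 4 double steps + 4 add steps, l/v at each.
f_P(D_Q)/f_Q(D_P) = 102514317956399 + 86361258205986*t.
Thus e_{31}(P,Q) = 215506688269044 + 146755075826750*t.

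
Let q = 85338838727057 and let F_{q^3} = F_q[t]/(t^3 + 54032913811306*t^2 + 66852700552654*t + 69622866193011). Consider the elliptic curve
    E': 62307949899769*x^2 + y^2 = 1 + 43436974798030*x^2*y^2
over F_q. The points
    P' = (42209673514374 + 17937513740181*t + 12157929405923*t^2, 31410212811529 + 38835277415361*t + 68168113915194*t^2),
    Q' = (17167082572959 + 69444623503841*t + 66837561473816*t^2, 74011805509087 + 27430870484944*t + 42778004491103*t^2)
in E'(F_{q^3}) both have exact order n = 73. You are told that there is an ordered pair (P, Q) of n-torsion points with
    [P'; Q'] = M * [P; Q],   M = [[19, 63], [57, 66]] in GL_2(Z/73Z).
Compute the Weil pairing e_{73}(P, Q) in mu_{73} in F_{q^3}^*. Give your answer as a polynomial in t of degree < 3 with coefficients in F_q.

Under M = [[19,63],[57,66]] in GL_2(Z/73), e_{73}(P',Q') = e_{73}(P,Q)^(19*66-63*57 mod 73).
Inverting 72 mod 73: 72. Thus e_{73}(P,Q) = e(P',Q')^{72}.
Edwards a_E,d_E -> Montgomery A=37232296615038,B=24219706879548 -> Weierstrass 25425522478037,21114754640037 via alpha=3401014328457,beta=26052453457199.
Miller loop for e_{73} over F_{85338838727057^3}: bits of 73 = 1001001; 6 double steps + 2 add steps, l/v at each.
e_{73}(P',Q') = 68845732753264 + 4730075962321*t + 31699966480982*t^2.
Raise to 72: e(P,Q) = 7262932790886 + 67219516036280*t + 1718878061294*t^2 in mu_{73}.

7262932790886 + 67219516036280*t + 1718878061294*t^2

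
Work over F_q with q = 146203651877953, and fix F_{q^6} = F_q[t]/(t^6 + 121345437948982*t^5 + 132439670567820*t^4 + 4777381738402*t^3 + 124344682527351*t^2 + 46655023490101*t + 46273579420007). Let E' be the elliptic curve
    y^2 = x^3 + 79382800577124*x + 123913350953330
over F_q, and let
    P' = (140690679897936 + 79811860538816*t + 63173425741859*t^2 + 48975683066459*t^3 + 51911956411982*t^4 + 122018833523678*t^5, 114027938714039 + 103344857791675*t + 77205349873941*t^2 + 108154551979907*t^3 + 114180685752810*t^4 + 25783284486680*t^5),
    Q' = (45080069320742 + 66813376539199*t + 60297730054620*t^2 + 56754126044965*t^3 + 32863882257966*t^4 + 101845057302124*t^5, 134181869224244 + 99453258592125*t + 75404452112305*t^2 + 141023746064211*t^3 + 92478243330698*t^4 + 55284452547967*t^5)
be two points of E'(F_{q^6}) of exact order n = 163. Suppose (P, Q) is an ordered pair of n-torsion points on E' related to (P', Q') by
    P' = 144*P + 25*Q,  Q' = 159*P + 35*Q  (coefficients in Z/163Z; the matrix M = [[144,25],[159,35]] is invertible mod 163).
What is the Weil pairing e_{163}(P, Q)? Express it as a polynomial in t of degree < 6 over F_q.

Since e_{163}(P,P)=e_{163}(Q,Q)=1 and e_{163}(Q,P)=e_{163}(P,Q)^{-1}, expanding e_{163}(144*P + 25*Q,159*P + 35*Q) leaves e(P,Q)^det(M).
So e_{163}(P,Q) = e_{163}(P',Q')^{15}, since 87*15 = 1 mod 163.
Double-and-add over 10100011: 8-1 doublings, 4-1 additions; each step l_{T,T}/v_{2T} or l_{T,P'}/v at Q'+S for random S.
The quotient is 140204346798478 + 87104640025506*t + 126825900972038*t^2 + 2247906674340*t^3 + 107678459794672*t^4 + 97663384739702*t^5.
Raise to 15: e(P,Q) = 135642567801050 + 88151945664263*t + 135035648946763*t^2 + 30086446057269*t^3 + 95786819535328*t^4 + 19281278370030*t^5 in mu_{163}.

135642567801050 + 88151945664263*t + 135035648946763*t^2 + 30086446057269*t^3 + 95786819535328*t^4 + 19281278370030*t^5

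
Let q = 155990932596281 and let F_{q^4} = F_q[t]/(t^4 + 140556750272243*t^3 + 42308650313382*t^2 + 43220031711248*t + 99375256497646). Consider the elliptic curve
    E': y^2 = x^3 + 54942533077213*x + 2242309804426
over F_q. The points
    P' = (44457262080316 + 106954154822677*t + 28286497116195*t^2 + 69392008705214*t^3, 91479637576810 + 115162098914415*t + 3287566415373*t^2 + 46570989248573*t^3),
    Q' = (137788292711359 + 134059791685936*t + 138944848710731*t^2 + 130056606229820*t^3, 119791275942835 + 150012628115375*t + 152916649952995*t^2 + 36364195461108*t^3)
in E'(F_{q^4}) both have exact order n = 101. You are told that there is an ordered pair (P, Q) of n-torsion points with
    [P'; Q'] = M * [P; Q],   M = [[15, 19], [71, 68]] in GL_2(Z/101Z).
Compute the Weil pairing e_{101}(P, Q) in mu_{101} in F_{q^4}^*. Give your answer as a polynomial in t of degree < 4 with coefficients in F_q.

The 101-Weil pairing on E[101] over F_{155990932596281} is alternating-bilinear: e_{101}(P',Q') = e_{101}(P,Q)^det(M).
So e_{101}(P,Q) = e_{101}(P',Q')^{66}, since 75*66 = 1 mod 101.
Build f_{101,P'} and f_{101,Q'} via the 7-bit ladder of 101=1100101_2; evaluate at shifted divisors; quotient in F_{155990932596281^4}.
So e_{101}(P',Q') = 76057806747437 + 35049462692187*t + 112471631379346*t^2 + 73833486822547*t^3.
Finally e_{101}(P,Q) = 143092855528659 + 70719628059048*t + 54256318857602*t^2 + 144891883360647*t^3.

143092855528659 + 70719628059048*t + 54256318857602*t^2 + 144891883360647*t^3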